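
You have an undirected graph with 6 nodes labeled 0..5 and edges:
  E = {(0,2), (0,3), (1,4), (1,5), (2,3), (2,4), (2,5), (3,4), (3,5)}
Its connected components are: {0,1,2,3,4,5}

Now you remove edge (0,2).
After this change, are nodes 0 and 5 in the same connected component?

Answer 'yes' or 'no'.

Answer: yes

Derivation:
Initial components: {0,1,2,3,4,5}
Removing edge (0,2): not a bridge — component count unchanged at 1.
New components: {0,1,2,3,4,5}
Are 0 and 5 in the same component? yes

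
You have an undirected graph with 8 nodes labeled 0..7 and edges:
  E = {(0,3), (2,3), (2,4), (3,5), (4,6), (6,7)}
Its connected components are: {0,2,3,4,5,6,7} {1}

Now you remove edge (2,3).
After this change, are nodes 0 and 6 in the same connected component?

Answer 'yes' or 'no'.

Initial components: {0,2,3,4,5,6,7} {1}
Removing edge (2,3): it was a bridge — component count 2 -> 3.
New components: {0,3,5} {1} {2,4,6,7}
Are 0 and 6 in the same component? no

Answer: no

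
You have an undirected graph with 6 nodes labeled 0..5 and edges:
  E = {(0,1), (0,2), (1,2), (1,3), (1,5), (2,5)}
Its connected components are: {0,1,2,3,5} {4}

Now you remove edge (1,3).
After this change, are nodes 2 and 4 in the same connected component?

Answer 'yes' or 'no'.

Answer: no

Derivation:
Initial components: {0,1,2,3,5} {4}
Removing edge (1,3): it was a bridge — component count 2 -> 3.
New components: {0,1,2,5} {3} {4}
Are 2 and 4 in the same component? no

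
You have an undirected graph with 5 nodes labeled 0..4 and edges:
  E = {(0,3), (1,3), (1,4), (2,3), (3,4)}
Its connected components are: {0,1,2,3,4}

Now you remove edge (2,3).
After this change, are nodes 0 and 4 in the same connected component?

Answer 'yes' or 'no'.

Initial components: {0,1,2,3,4}
Removing edge (2,3): it was a bridge — component count 1 -> 2.
New components: {0,1,3,4} {2}
Are 0 and 4 in the same component? yes

Answer: yes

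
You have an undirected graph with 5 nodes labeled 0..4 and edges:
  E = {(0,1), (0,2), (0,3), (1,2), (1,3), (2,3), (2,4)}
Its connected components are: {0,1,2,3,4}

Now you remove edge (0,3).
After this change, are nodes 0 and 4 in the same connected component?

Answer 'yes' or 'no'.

Answer: yes

Derivation:
Initial components: {0,1,2,3,4}
Removing edge (0,3): not a bridge — component count unchanged at 1.
New components: {0,1,2,3,4}
Are 0 and 4 in the same component? yes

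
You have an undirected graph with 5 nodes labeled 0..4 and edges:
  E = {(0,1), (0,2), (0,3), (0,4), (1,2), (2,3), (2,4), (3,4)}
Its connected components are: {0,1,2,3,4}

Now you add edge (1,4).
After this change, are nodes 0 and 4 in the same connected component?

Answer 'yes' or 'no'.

Answer: yes

Derivation:
Initial components: {0,1,2,3,4}
Adding edge (1,4): both already in same component {0,1,2,3,4}. No change.
New components: {0,1,2,3,4}
Are 0 and 4 in the same component? yes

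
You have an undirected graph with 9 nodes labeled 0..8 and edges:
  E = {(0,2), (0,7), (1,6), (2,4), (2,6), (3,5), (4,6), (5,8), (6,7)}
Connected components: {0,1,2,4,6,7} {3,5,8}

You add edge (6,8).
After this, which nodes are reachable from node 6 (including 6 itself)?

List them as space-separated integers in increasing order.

Answer: 0 1 2 3 4 5 6 7 8

Derivation:
Before: nodes reachable from 6: {0,1,2,4,6,7}
Adding (6,8): merges 6's component with another. Reachability grows.
After: nodes reachable from 6: {0,1,2,3,4,5,6,7,8}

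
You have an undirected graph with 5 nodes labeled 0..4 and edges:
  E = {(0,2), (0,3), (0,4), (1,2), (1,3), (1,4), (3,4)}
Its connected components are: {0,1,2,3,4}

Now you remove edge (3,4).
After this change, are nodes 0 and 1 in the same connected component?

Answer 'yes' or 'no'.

Answer: yes

Derivation:
Initial components: {0,1,2,3,4}
Removing edge (3,4): not a bridge — component count unchanged at 1.
New components: {0,1,2,3,4}
Are 0 and 1 in the same component? yes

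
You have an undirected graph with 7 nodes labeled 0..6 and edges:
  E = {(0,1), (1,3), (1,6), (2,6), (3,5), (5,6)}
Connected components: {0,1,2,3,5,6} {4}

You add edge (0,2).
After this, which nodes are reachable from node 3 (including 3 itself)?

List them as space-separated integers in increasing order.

Answer: 0 1 2 3 5 6

Derivation:
Before: nodes reachable from 3: {0,1,2,3,5,6}
Adding (0,2): both endpoints already in same component. Reachability from 3 unchanged.
After: nodes reachable from 3: {0,1,2,3,5,6}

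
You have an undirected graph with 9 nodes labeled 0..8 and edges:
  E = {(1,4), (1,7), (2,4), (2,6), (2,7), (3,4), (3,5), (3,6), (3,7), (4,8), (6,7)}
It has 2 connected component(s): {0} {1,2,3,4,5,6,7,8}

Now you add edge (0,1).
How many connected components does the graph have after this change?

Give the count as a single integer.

Answer: 1

Derivation:
Initial component count: 2
Add (0,1): merges two components. Count decreases: 2 -> 1.
New component count: 1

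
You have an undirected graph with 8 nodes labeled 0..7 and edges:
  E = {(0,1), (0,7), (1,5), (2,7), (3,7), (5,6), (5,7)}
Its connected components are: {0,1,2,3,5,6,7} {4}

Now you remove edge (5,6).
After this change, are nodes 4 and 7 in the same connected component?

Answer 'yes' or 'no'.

Initial components: {0,1,2,3,5,6,7} {4}
Removing edge (5,6): it was a bridge — component count 2 -> 3.
New components: {0,1,2,3,5,7} {4} {6}
Are 4 and 7 in the same component? no

Answer: no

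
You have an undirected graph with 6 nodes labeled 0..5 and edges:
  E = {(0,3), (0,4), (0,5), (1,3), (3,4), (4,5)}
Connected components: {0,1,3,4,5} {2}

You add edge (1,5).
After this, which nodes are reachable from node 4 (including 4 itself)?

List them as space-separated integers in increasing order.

Before: nodes reachable from 4: {0,1,3,4,5}
Adding (1,5): both endpoints already in same component. Reachability from 4 unchanged.
After: nodes reachable from 4: {0,1,3,4,5}

Answer: 0 1 3 4 5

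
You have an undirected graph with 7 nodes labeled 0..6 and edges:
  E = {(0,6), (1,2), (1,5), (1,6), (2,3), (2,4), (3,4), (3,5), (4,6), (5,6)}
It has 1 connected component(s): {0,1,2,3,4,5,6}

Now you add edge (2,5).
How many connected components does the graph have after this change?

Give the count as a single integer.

Answer: 1

Derivation:
Initial component count: 1
Add (2,5): endpoints already in same component. Count unchanged: 1.
New component count: 1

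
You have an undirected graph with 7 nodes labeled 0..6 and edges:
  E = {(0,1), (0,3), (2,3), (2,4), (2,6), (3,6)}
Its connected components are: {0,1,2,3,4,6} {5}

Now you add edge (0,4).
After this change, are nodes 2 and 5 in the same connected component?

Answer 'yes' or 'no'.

Answer: no

Derivation:
Initial components: {0,1,2,3,4,6} {5}
Adding edge (0,4): both already in same component {0,1,2,3,4,6}. No change.
New components: {0,1,2,3,4,6} {5}
Are 2 and 5 in the same component? no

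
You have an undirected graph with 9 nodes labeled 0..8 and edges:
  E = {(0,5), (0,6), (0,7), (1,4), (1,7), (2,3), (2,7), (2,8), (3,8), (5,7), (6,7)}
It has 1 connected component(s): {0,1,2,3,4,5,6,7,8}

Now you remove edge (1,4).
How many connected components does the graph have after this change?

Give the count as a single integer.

Answer: 2

Derivation:
Initial component count: 1
Remove (1,4): it was a bridge. Count increases: 1 -> 2.
  After removal, components: {0,1,2,3,5,6,7,8} {4}
New component count: 2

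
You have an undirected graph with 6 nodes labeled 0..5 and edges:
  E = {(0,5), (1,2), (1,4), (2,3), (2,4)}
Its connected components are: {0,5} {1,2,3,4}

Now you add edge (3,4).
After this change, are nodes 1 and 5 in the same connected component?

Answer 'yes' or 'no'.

Answer: no

Derivation:
Initial components: {0,5} {1,2,3,4}
Adding edge (3,4): both already in same component {1,2,3,4}. No change.
New components: {0,5} {1,2,3,4}
Are 1 and 5 in the same component? no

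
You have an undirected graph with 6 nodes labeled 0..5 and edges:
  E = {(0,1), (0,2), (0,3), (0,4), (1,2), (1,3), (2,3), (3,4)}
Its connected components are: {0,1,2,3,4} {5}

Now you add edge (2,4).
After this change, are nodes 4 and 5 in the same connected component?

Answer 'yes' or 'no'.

Initial components: {0,1,2,3,4} {5}
Adding edge (2,4): both already in same component {0,1,2,3,4}. No change.
New components: {0,1,2,3,4} {5}
Are 4 and 5 in the same component? no

Answer: no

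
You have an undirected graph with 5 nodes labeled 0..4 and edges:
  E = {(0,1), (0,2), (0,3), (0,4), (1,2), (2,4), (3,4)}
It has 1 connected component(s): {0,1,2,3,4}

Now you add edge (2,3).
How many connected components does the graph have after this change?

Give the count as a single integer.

Answer: 1

Derivation:
Initial component count: 1
Add (2,3): endpoints already in same component. Count unchanged: 1.
New component count: 1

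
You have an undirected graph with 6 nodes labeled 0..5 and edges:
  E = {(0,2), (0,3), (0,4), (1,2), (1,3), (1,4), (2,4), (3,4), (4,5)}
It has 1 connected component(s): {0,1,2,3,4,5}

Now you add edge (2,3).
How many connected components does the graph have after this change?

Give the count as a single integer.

Answer: 1

Derivation:
Initial component count: 1
Add (2,3): endpoints already in same component. Count unchanged: 1.
New component count: 1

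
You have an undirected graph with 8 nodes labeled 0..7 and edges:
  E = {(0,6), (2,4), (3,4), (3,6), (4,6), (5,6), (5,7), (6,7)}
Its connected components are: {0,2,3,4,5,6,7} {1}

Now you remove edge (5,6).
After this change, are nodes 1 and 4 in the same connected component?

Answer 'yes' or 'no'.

Answer: no

Derivation:
Initial components: {0,2,3,4,5,6,7} {1}
Removing edge (5,6): not a bridge — component count unchanged at 2.
New components: {0,2,3,4,5,6,7} {1}
Are 1 and 4 in the same component? no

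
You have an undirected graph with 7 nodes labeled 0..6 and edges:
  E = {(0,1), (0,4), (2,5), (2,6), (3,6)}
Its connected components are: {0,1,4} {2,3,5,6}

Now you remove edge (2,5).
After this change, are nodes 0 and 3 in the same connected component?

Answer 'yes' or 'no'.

Initial components: {0,1,4} {2,3,5,6}
Removing edge (2,5): it was a bridge — component count 2 -> 3.
New components: {0,1,4} {2,3,6} {5}
Are 0 and 3 in the same component? no

Answer: no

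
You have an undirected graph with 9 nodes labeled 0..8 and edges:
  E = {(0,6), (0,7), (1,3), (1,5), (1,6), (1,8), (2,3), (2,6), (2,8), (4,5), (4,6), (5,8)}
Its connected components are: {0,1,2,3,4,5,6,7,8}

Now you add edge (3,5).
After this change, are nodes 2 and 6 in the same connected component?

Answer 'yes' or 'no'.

Initial components: {0,1,2,3,4,5,6,7,8}
Adding edge (3,5): both already in same component {0,1,2,3,4,5,6,7,8}. No change.
New components: {0,1,2,3,4,5,6,7,8}
Are 2 and 6 in the same component? yes

Answer: yes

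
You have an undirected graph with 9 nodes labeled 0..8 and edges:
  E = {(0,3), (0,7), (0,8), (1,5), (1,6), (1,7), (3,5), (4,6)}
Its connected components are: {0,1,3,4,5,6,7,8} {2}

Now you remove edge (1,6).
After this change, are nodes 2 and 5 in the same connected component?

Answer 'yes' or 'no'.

Initial components: {0,1,3,4,5,6,7,8} {2}
Removing edge (1,6): it was a bridge — component count 2 -> 3.
New components: {0,1,3,5,7,8} {2} {4,6}
Are 2 and 5 in the same component? no

Answer: no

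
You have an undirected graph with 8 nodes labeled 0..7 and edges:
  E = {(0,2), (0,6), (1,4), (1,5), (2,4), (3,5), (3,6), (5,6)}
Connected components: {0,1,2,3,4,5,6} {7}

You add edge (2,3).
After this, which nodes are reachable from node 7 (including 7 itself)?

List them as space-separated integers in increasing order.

Before: nodes reachable from 7: {7}
Adding (2,3): both endpoints already in same component. Reachability from 7 unchanged.
After: nodes reachable from 7: {7}

Answer: 7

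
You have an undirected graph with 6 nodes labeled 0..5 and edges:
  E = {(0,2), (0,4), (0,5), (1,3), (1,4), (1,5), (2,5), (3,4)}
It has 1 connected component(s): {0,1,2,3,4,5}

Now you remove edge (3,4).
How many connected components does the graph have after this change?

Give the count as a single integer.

Initial component count: 1
Remove (3,4): not a bridge. Count unchanged: 1.
  After removal, components: {0,1,2,3,4,5}
New component count: 1

Answer: 1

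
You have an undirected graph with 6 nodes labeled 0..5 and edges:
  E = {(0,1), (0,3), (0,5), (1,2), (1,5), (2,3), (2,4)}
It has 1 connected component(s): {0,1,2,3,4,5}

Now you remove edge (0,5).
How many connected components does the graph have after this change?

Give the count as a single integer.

Initial component count: 1
Remove (0,5): not a bridge. Count unchanged: 1.
  After removal, components: {0,1,2,3,4,5}
New component count: 1

Answer: 1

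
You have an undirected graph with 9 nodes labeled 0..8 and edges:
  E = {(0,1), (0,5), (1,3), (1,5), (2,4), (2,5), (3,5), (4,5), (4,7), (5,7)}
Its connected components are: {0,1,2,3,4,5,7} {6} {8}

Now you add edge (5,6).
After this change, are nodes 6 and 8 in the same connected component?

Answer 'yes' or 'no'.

Answer: no

Derivation:
Initial components: {0,1,2,3,4,5,7} {6} {8}
Adding edge (5,6): merges {0,1,2,3,4,5,7} and {6}.
New components: {0,1,2,3,4,5,6,7} {8}
Are 6 and 8 in the same component? no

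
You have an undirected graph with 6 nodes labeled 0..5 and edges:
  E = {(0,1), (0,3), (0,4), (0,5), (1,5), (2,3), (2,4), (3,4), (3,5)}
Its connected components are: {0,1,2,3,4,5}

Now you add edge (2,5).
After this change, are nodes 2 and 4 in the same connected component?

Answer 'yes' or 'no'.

Initial components: {0,1,2,3,4,5}
Adding edge (2,5): both already in same component {0,1,2,3,4,5}. No change.
New components: {0,1,2,3,4,5}
Are 2 and 4 in the same component? yes

Answer: yes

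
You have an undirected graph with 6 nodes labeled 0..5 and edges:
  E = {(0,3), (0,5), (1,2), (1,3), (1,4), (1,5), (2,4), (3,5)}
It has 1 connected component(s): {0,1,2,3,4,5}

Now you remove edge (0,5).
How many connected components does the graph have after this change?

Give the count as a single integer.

Initial component count: 1
Remove (0,5): not a bridge. Count unchanged: 1.
  After removal, components: {0,1,2,3,4,5}
New component count: 1

Answer: 1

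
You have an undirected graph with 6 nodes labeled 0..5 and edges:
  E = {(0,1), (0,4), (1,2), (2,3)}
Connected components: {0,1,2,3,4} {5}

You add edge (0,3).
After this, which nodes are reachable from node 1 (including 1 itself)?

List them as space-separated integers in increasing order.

Before: nodes reachable from 1: {0,1,2,3,4}
Adding (0,3): both endpoints already in same component. Reachability from 1 unchanged.
After: nodes reachable from 1: {0,1,2,3,4}

Answer: 0 1 2 3 4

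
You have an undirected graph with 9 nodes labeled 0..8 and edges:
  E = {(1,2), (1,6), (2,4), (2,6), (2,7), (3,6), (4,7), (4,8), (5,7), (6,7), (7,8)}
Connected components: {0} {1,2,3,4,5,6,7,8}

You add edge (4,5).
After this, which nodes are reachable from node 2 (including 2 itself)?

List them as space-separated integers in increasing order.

Before: nodes reachable from 2: {1,2,3,4,5,6,7,8}
Adding (4,5): both endpoints already in same component. Reachability from 2 unchanged.
After: nodes reachable from 2: {1,2,3,4,5,6,7,8}

Answer: 1 2 3 4 5 6 7 8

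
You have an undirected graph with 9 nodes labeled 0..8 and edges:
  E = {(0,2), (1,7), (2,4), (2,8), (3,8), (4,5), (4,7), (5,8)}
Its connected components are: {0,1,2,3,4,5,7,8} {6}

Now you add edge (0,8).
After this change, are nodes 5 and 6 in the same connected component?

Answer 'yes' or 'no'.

Initial components: {0,1,2,3,4,5,7,8} {6}
Adding edge (0,8): both already in same component {0,1,2,3,4,5,7,8}. No change.
New components: {0,1,2,3,4,5,7,8} {6}
Are 5 and 6 in the same component? no

Answer: no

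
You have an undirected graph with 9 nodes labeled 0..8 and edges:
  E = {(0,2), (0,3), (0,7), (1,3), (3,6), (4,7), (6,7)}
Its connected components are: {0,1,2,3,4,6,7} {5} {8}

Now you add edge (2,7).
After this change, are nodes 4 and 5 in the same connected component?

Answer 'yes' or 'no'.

Answer: no

Derivation:
Initial components: {0,1,2,3,4,6,7} {5} {8}
Adding edge (2,7): both already in same component {0,1,2,3,4,6,7}. No change.
New components: {0,1,2,3,4,6,7} {5} {8}
Are 4 and 5 in the same component? no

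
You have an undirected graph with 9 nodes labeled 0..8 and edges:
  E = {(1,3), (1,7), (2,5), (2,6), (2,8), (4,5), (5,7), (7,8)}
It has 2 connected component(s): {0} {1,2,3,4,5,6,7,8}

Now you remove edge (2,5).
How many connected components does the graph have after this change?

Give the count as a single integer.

Initial component count: 2
Remove (2,5): not a bridge. Count unchanged: 2.
  After removal, components: {0} {1,2,3,4,5,6,7,8}
New component count: 2

Answer: 2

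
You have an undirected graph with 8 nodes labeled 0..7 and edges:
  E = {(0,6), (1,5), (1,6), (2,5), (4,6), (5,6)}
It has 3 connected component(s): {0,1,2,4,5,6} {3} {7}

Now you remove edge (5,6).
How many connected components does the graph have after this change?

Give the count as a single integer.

Initial component count: 3
Remove (5,6): not a bridge. Count unchanged: 3.
  After removal, components: {0,1,2,4,5,6} {3} {7}
New component count: 3

Answer: 3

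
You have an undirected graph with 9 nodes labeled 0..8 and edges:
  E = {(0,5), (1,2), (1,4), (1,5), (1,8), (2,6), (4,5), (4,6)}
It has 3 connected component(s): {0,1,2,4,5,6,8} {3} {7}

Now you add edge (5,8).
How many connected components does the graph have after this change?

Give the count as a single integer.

Answer: 3

Derivation:
Initial component count: 3
Add (5,8): endpoints already in same component. Count unchanged: 3.
New component count: 3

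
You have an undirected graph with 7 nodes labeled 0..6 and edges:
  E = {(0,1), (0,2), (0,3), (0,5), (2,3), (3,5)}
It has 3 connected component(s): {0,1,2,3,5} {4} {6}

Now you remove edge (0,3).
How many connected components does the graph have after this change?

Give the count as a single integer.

Initial component count: 3
Remove (0,3): not a bridge. Count unchanged: 3.
  After removal, components: {0,1,2,3,5} {4} {6}
New component count: 3

Answer: 3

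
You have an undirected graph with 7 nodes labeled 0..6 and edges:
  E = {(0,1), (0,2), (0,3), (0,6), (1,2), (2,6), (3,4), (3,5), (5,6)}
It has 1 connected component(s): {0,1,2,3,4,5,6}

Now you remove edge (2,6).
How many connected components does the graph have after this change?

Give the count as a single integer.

Answer: 1

Derivation:
Initial component count: 1
Remove (2,6): not a bridge. Count unchanged: 1.
  After removal, components: {0,1,2,3,4,5,6}
New component count: 1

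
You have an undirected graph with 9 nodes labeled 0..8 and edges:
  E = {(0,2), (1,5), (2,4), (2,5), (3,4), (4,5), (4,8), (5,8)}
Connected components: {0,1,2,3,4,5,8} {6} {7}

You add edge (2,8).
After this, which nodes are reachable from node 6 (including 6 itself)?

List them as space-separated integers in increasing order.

Answer: 6

Derivation:
Before: nodes reachable from 6: {6}
Adding (2,8): both endpoints already in same component. Reachability from 6 unchanged.
After: nodes reachable from 6: {6}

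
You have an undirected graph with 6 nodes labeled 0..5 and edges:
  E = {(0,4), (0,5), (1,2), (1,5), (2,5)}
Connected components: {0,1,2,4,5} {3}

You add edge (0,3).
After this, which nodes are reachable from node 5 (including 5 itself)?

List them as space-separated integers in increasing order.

Before: nodes reachable from 5: {0,1,2,4,5}
Adding (0,3): merges 5's component with another. Reachability grows.
After: nodes reachable from 5: {0,1,2,3,4,5}

Answer: 0 1 2 3 4 5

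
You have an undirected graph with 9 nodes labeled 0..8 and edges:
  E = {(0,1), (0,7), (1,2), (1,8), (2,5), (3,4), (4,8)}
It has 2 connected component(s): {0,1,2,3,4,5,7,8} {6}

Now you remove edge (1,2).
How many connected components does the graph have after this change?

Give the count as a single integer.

Initial component count: 2
Remove (1,2): it was a bridge. Count increases: 2 -> 3.
  After removal, components: {0,1,3,4,7,8} {2,5} {6}
New component count: 3

Answer: 3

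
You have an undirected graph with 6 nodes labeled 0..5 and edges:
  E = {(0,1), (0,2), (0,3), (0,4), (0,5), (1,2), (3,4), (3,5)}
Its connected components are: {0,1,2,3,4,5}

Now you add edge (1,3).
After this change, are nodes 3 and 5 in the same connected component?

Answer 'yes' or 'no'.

Answer: yes

Derivation:
Initial components: {0,1,2,3,4,5}
Adding edge (1,3): both already in same component {0,1,2,3,4,5}. No change.
New components: {0,1,2,3,4,5}
Are 3 and 5 in the same component? yes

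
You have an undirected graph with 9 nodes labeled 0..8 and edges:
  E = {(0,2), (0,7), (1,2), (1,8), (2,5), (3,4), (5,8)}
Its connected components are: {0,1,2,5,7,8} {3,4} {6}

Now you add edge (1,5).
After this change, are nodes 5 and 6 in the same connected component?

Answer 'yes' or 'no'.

Initial components: {0,1,2,5,7,8} {3,4} {6}
Adding edge (1,5): both already in same component {0,1,2,5,7,8}. No change.
New components: {0,1,2,5,7,8} {3,4} {6}
Are 5 and 6 in the same component? no

Answer: no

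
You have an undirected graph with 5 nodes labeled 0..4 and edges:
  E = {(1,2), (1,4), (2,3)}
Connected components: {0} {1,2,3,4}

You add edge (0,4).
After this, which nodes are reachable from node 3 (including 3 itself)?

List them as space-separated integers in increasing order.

Before: nodes reachable from 3: {1,2,3,4}
Adding (0,4): merges 3's component with another. Reachability grows.
After: nodes reachable from 3: {0,1,2,3,4}

Answer: 0 1 2 3 4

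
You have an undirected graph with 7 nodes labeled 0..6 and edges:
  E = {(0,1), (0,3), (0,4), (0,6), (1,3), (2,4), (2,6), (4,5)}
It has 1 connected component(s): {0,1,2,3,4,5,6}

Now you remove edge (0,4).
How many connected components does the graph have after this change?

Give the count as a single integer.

Answer: 1

Derivation:
Initial component count: 1
Remove (0,4): not a bridge. Count unchanged: 1.
  After removal, components: {0,1,2,3,4,5,6}
New component count: 1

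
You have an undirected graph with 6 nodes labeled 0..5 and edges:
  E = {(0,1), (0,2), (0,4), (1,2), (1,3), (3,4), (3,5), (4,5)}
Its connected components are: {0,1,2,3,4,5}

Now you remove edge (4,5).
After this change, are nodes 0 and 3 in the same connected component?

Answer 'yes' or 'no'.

Initial components: {0,1,2,3,4,5}
Removing edge (4,5): not a bridge — component count unchanged at 1.
New components: {0,1,2,3,4,5}
Are 0 and 3 in the same component? yes

Answer: yes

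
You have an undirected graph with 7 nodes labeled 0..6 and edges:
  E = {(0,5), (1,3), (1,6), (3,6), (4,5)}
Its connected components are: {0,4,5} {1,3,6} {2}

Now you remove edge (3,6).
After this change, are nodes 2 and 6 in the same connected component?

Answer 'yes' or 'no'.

Initial components: {0,4,5} {1,3,6} {2}
Removing edge (3,6): not a bridge — component count unchanged at 3.
New components: {0,4,5} {1,3,6} {2}
Are 2 and 6 in the same component? no

Answer: no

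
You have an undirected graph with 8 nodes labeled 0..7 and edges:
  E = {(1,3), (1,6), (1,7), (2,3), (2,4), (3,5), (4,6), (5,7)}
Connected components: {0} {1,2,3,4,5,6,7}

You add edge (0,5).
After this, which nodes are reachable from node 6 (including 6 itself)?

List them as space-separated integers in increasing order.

Before: nodes reachable from 6: {1,2,3,4,5,6,7}
Adding (0,5): merges 6's component with another. Reachability grows.
After: nodes reachable from 6: {0,1,2,3,4,5,6,7}

Answer: 0 1 2 3 4 5 6 7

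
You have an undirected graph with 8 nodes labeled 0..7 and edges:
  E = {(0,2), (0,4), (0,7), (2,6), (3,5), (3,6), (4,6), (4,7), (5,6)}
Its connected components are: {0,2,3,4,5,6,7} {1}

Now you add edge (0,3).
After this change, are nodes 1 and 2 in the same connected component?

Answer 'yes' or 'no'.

Initial components: {0,2,3,4,5,6,7} {1}
Adding edge (0,3): both already in same component {0,2,3,4,5,6,7}. No change.
New components: {0,2,3,4,5,6,7} {1}
Are 1 and 2 in the same component? no

Answer: no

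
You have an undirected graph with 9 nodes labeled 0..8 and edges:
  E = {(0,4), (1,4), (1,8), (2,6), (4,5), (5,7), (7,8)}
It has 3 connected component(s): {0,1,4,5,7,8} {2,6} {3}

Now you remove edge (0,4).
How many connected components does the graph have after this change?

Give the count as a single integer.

Initial component count: 3
Remove (0,4): it was a bridge. Count increases: 3 -> 4.
  After removal, components: {0} {1,4,5,7,8} {2,6} {3}
New component count: 4

Answer: 4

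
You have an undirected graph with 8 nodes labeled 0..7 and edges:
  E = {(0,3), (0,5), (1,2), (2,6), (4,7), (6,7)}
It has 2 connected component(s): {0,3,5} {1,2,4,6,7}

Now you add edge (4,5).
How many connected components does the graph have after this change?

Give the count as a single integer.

Answer: 1

Derivation:
Initial component count: 2
Add (4,5): merges two components. Count decreases: 2 -> 1.
New component count: 1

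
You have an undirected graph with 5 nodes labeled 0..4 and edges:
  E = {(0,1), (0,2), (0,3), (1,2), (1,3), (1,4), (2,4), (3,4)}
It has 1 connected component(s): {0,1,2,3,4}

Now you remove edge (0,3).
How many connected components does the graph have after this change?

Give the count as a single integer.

Answer: 1

Derivation:
Initial component count: 1
Remove (0,3): not a bridge. Count unchanged: 1.
  After removal, components: {0,1,2,3,4}
New component count: 1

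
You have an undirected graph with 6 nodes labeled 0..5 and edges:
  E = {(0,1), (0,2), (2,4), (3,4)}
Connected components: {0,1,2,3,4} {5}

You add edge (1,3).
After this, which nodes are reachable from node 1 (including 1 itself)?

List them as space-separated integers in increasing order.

Answer: 0 1 2 3 4

Derivation:
Before: nodes reachable from 1: {0,1,2,3,4}
Adding (1,3): both endpoints already in same component. Reachability from 1 unchanged.
After: nodes reachable from 1: {0,1,2,3,4}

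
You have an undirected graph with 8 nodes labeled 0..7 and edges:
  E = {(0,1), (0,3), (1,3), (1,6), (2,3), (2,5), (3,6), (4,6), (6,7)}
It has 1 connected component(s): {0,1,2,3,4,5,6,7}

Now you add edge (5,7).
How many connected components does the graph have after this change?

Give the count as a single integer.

Initial component count: 1
Add (5,7): endpoints already in same component. Count unchanged: 1.
New component count: 1

Answer: 1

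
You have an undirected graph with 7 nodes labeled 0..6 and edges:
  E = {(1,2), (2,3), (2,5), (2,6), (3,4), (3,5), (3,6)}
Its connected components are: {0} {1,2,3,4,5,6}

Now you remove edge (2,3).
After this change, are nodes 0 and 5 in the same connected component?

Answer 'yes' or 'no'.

Initial components: {0} {1,2,3,4,5,6}
Removing edge (2,3): not a bridge — component count unchanged at 2.
New components: {0} {1,2,3,4,5,6}
Are 0 and 5 in the same component? no

Answer: no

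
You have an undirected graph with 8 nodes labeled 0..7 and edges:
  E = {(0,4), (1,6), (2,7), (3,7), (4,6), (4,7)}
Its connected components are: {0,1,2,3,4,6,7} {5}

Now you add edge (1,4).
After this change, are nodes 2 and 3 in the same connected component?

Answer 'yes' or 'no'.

Answer: yes

Derivation:
Initial components: {0,1,2,3,4,6,7} {5}
Adding edge (1,4): both already in same component {0,1,2,3,4,6,7}. No change.
New components: {0,1,2,3,4,6,7} {5}
Are 2 and 3 in the same component? yes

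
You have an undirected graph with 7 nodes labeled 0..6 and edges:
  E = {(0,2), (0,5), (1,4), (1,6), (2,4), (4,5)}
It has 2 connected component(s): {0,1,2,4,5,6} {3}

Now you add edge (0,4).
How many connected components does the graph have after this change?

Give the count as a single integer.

Initial component count: 2
Add (0,4): endpoints already in same component. Count unchanged: 2.
New component count: 2

Answer: 2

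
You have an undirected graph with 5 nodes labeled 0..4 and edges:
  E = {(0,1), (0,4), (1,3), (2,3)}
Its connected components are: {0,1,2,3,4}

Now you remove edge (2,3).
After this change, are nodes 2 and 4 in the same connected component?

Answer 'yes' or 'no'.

Initial components: {0,1,2,3,4}
Removing edge (2,3): it was a bridge — component count 1 -> 2.
New components: {0,1,3,4} {2}
Are 2 and 4 in the same component? no

Answer: no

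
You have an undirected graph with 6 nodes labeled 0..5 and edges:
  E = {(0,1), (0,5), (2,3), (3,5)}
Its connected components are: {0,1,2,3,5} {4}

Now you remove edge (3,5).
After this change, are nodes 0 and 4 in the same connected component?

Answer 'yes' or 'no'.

Answer: no

Derivation:
Initial components: {0,1,2,3,5} {4}
Removing edge (3,5): it was a bridge — component count 2 -> 3.
New components: {0,1,5} {2,3} {4}
Are 0 and 4 in the same component? no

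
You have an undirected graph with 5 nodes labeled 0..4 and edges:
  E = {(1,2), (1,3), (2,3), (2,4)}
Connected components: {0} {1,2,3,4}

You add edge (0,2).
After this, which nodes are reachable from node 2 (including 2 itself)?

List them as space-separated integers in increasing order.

Answer: 0 1 2 3 4

Derivation:
Before: nodes reachable from 2: {1,2,3,4}
Adding (0,2): merges 2's component with another. Reachability grows.
After: nodes reachable from 2: {0,1,2,3,4}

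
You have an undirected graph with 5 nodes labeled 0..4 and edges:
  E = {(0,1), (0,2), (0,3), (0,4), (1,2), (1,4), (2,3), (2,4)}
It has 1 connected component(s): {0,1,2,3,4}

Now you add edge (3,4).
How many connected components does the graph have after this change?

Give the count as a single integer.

Answer: 1

Derivation:
Initial component count: 1
Add (3,4): endpoints already in same component. Count unchanged: 1.
New component count: 1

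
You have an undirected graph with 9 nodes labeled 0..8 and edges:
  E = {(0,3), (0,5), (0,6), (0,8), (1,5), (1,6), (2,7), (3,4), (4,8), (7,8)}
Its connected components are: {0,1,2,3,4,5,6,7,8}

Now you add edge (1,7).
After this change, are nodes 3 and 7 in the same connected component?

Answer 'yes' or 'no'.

Answer: yes

Derivation:
Initial components: {0,1,2,3,4,5,6,7,8}
Adding edge (1,7): both already in same component {0,1,2,3,4,5,6,7,8}. No change.
New components: {0,1,2,3,4,5,6,7,8}
Are 3 and 7 in the same component? yes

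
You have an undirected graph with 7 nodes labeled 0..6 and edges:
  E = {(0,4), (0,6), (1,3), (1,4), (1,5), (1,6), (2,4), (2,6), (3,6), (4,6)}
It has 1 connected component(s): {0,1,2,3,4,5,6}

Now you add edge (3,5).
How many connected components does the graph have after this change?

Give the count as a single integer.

Answer: 1

Derivation:
Initial component count: 1
Add (3,5): endpoints already in same component. Count unchanged: 1.
New component count: 1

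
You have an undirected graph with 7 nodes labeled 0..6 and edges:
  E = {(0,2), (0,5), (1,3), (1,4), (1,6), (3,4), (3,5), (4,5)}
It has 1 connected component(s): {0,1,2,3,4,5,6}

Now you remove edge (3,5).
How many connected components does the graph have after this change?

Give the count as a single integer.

Initial component count: 1
Remove (3,5): not a bridge. Count unchanged: 1.
  After removal, components: {0,1,2,3,4,5,6}
New component count: 1

Answer: 1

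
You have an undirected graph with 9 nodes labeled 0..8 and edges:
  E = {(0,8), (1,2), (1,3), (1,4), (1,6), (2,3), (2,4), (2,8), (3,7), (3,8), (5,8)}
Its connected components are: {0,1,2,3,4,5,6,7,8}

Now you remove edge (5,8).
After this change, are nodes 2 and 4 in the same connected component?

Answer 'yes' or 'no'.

Answer: yes

Derivation:
Initial components: {0,1,2,3,4,5,6,7,8}
Removing edge (5,8): it was a bridge — component count 1 -> 2.
New components: {0,1,2,3,4,6,7,8} {5}
Are 2 and 4 in the same component? yes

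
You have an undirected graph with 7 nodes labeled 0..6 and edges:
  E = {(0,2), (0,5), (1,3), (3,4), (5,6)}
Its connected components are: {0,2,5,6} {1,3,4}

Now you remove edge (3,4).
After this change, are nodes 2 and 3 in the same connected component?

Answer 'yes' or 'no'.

Answer: no

Derivation:
Initial components: {0,2,5,6} {1,3,4}
Removing edge (3,4): it was a bridge — component count 2 -> 3.
New components: {0,2,5,6} {1,3} {4}
Are 2 and 3 in the same component? no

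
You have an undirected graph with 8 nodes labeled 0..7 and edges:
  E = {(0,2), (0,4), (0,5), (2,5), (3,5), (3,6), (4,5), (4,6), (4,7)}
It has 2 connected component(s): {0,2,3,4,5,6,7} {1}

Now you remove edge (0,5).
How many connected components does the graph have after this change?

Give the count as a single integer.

Initial component count: 2
Remove (0,5): not a bridge. Count unchanged: 2.
  After removal, components: {0,2,3,4,5,6,7} {1}
New component count: 2

Answer: 2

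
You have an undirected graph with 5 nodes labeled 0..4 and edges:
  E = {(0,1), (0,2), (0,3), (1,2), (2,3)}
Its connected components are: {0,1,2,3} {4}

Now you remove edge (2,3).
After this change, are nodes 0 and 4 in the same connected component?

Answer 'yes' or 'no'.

Answer: no

Derivation:
Initial components: {0,1,2,3} {4}
Removing edge (2,3): not a bridge — component count unchanged at 2.
New components: {0,1,2,3} {4}
Are 0 and 4 in the same component? no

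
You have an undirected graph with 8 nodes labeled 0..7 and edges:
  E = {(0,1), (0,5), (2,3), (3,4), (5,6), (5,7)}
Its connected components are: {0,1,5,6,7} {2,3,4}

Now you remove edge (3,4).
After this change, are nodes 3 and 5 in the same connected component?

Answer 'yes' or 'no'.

Answer: no

Derivation:
Initial components: {0,1,5,6,7} {2,3,4}
Removing edge (3,4): it was a bridge — component count 2 -> 3.
New components: {0,1,5,6,7} {2,3} {4}
Are 3 and 5 in the same component? no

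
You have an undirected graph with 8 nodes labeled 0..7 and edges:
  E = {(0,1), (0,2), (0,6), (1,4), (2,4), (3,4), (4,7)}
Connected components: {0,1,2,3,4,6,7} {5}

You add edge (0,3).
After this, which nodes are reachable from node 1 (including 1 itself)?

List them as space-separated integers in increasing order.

Answer: 0 1 2 3 4 6 7

Derivation:
Before: nodes reachable from 1: {0,1,2,3,4,6,7}
Adding (0,3): both endpoints already in same component. Reachability from 1 unchanged.
After: nodes reachable from 1: {0,1,2,3,4,6,7}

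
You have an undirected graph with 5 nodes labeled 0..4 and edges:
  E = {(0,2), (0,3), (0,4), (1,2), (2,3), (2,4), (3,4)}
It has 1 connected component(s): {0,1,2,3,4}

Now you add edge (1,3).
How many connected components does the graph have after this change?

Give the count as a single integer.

Initial component count: 1
Add (1,3): endpoints already in same component. Count unchanged: 1.
New component count: 1

Answer: 1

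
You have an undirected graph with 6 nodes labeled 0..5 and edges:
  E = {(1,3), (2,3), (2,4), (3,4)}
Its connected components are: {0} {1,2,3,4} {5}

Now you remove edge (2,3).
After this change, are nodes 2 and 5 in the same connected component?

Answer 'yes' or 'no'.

Initial components: {0} {1,2,3,4} {5}
Removing edge (2,3): not a bridge — component count unchanged at 3.
New components: {0} {1,2,3,4} {5}
Are 2 and 5 in the same component? no

Answer: no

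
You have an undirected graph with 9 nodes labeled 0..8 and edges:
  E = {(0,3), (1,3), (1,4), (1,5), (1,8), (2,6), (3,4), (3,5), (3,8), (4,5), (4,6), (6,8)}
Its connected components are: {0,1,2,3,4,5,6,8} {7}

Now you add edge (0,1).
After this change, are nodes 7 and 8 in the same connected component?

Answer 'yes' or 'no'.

Initial components: {0,1,2,3,4,5,6,8} {7}
Adding edge (0,1): both already in same component {0,1,2,3,4,5,6,8}. No change.
New components: {0,1,2,3,4,5,6,8} {7}
Are 7 and 8 in the same component? no

Answer: no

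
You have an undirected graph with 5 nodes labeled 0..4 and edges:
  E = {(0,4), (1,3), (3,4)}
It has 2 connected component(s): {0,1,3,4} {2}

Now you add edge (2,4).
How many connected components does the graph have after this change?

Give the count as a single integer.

Initial component count: 2
Add (2,4): merges two components. Count decreases: 2 -> 1.
New component count: 1

Answer: 1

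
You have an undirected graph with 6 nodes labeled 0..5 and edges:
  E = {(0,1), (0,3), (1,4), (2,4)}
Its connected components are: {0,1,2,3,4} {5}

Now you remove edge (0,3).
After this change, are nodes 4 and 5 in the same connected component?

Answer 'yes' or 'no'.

Initial components: {0,1,2,3,4} {5}
Removing edge (0,3): it was a bridge — component count 2 -> 3.
New components: {0,1,2,4} {3} {5}
Are 4 and 5 in the same component? no

Answer: no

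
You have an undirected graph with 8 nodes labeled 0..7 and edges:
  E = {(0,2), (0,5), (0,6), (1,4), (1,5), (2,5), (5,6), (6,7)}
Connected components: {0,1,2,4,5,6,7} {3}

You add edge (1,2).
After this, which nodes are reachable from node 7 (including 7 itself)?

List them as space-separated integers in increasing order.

Before: nodes reachable from 7: {0,1,2,4,5,6,7}
Adding (1,2): both endpoints already in same component. Reachability from 7 unchanged.
After: nodes reachable from 7: {0,1,2,4,5,6,7}

Answer: 0 1 2 4 5 6 7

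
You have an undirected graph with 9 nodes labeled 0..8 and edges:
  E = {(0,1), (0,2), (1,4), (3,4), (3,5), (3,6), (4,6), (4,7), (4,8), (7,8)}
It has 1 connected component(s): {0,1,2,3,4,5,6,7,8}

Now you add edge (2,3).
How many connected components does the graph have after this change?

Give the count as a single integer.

Initial component count: 1
Add (2,3): endpoints already in same component. Count unchanged: 1.
New component count: 1

Answer: 1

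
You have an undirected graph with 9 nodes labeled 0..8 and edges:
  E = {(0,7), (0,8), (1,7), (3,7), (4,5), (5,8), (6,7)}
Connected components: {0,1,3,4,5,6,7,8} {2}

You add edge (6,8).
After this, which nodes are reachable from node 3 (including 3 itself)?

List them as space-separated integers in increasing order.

Answer: 0 1 3 4 5 6 7 8

Derivation:
Before: nodes reachable from 3: {0,1,3,4,5,6,7,8}
Adding (6,8): both endpoints already in same component. Reachability from 3 unchanged.
After: nodes reachable from 3: {0,1,3,4,5,6,7,8}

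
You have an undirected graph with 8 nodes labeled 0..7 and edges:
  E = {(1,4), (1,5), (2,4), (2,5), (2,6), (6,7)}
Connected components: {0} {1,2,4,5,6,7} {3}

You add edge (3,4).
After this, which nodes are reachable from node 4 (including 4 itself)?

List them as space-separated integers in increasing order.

Before: nodes reachable from 4: {1,2,4,5,6,7}
Adding (3,4): merges 4's component with another. Reachability grows.
After: nodes reachable from 4: {1,2,3,4,5,6,7}

Answer: 1 2 3 4 5 6 7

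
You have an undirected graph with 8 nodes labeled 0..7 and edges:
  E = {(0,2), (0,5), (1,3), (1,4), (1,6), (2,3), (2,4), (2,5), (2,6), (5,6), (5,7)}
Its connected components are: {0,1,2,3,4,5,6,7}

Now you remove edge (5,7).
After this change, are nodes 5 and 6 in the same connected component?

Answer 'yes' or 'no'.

Answer: yes

Derivation:
Initial components: {0,1,2,3,4,5,6,7}
Removing edge (5,7): it was a bridge — component count 1 -> 2.
New components: {0,1,2,3,4,5,6} {7}
Are 5 and 6 in the same component? yes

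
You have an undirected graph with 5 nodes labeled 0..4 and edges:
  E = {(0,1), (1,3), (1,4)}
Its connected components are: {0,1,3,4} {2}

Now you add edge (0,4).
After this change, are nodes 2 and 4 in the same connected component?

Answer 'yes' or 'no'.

Answer: no

Derivation:
Initial components: {0,1,3,4} {2}
Adding edge (0,4): both already in same component {0,1,3,4}. No change.
New components: {0,1,3,4} {2}
Are 2 and 4 in the same component? no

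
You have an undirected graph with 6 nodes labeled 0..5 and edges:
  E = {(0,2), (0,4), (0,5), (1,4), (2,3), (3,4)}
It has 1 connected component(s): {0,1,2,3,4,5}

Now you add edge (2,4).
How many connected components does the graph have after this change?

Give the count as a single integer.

Answer: 1

Derivation:
Initial component count: 1
Add (2,4): endpoints already in same component. Count unchanged: 1.
New component count: 1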